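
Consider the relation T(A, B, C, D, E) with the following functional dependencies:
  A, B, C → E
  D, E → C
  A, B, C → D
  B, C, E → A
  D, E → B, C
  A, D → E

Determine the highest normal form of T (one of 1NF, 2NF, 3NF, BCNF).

Candidate keys: {A, B, C}, {A, D}, {B, C, E}, {D, E}. Prime attributes: {A, B, C, D, E}.
Each dependency's left side is a superkey — BCNF holds.

BCNF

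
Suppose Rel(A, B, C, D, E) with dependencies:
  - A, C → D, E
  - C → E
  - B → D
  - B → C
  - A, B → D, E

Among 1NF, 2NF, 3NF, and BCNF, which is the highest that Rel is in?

1NF

Candidate key: {A, B}. Prime attributes: {A, B}.
A, C → D, E: {A, C}⁺ = {A, C, D, E}, which is not all of the attributes, so the left side is not a superkey — BCNF is violated.
A, C → D, E has non-prime {D, E} on the right and a non-superkey on the left, so 3NF fails.
The proper key subset {B} of {A, B} determines non-prime {C, D, E}, so the relation is not even in 2NF.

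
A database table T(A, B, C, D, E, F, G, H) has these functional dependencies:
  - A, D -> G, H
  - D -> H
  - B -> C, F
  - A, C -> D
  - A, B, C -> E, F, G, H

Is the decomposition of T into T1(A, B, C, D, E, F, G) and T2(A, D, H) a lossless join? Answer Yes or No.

The shared attributes are {A, D} and {A, D}⁺ = {A, D, G, H}.
Since T2 ⊆ {A, D, G, H}, the intersection is a superkey of T2; the decomposition is lossless.

Yes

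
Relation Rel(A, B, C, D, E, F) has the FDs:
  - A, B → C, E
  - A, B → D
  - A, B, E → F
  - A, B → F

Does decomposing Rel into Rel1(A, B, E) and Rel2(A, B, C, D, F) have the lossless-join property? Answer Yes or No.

Yes

Common attributes: {A, B}; their closure is {A, B, C, D, E, F}.
Since Rel1 ⊆ {A, B, C, D, E, F}, the intersection is a superkey of Rel1; the decomposition is lossless.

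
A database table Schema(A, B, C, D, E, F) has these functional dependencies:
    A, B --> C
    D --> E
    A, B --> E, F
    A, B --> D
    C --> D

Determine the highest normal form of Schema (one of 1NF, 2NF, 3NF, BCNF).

Candidate key: {A, B}. Prime attributes: {A, B}.
For D --> E we have {D}⁺ = {D, E}; {D} is not a superkey, so BCNF fails.
D --> E has non-prime {E} on the right and a non-superkey on the left, so 3NF fails.
No proper subset of a key has a non-prime attribute in its closure, so there is no partial dependency; 2NF holds.

2NF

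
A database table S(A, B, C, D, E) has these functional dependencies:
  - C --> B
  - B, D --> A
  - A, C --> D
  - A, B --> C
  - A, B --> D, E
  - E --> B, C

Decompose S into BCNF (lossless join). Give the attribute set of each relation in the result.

Candidate keys of the original relation: {A, B}, {A, C}, {A, E}, {B, D}, {C, D}, {D, E}.
In {A, B, C, D, E}, {C} is not a superkey ({C}⁺ restricted to this set is {B, C}), so split on C --> B into {B, C} and {A, C, D, E}.
{B, C}: every determinant is a superkey — BCNF.
In {A, C, D, E}, {E} is not a superkey ({E}⁺ restricted to this set is {C, E}), so split on E --> C into {C, E} and {A, D, E}.
{C, E}: every determinant is a superkey — BCNF.
{A, D, E}: every determinant is a superkey — BCNF.

{A, D, E}; {B, C}; {C, E}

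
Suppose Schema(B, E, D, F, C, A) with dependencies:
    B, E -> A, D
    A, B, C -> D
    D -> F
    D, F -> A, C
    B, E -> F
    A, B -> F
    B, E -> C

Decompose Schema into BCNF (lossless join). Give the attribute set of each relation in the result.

Candidate key of the original relation: {B, E}.
In {A, B, C, D, E, F}, {A, B, C} is not a superkey ({A, B, C}⁺ restricted to this set is {A, B, C, D, F}), so split on A, B, C -> D, F into {A, B, C, D, F} and {A, B, C, E}.
In {A, B, C, D, F}, {D} is not a superkey ({D}⁺ restricted to this set is {A, C, D, F}), so split on D -> A, C, F into {A, C, D, F} and {B, D}.
{A, C, D, F} has no BCNF violation.
{B, D} has no BCNF violation.
{A, B, C, E} has no BCNF violation.

{A, B, C, E}; {A, C, D, F}; {B, D}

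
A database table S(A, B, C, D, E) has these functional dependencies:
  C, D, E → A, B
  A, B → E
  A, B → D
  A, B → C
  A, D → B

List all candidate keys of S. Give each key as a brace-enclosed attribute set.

Closure of {A, B} is {A, B, C, D, E}, the whole schema; {A, B} is a candidate key.
Closure of {A, D} is {A, B, C, D, E}, the whole schema; {A, D} is a candidate key.
Closure of {C, D, E} is {A, B, C, D, E}, the whole schema; {C, D, E} is a candidate key.
Any other superkey properly contains one of these, so there are no further candidate keys.

{A, B}, {A, D}, {C, D, E}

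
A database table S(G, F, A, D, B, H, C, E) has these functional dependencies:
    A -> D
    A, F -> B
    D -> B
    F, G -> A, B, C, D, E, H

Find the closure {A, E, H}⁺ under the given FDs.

Start with {A, E, H}.
A -> D applies; add {D} → now {A, D, E, H}.
D -> B applies; add {B} → now {A, B, D, E, H}.
No further FD applies.

{A, B, D, E, H}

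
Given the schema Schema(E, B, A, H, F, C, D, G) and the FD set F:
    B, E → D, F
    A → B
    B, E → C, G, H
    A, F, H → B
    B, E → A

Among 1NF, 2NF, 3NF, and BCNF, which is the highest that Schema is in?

Candidate keys: {A, E}, {B, E}. Prime attributes: {A, B, E}.
For A → B we have {A}⁺ = {A, B}; {A} is not a superkey, so BCNF fails.
But every attribute on its right side ({B}) is prime, and the same holds for every other non-superkey FD, so 3NF still holds.

3NF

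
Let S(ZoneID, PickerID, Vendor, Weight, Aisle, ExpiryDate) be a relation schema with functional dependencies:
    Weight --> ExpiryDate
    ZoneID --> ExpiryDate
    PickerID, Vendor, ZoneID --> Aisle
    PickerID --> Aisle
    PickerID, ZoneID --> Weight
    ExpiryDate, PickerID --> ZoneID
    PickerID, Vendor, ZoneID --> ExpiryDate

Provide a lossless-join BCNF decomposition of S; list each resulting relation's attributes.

{Aisle, PickerID}; {ExpiryDate, Weight}; {PickerID, Vendor, ZoneID}; {PickerID, Weight, ZoneID}

Candidate keys of the original relation: {ExpiryDate, PickerID, Vendor}, {PickerID, Vendor, Weight}, {PickerID, Vendor, ZoneID}.
In {Aisle, ExpiryDate, PickerID, Vendor, Weight, ZoneID}, {Weight} is not a superkey ({Weight}⁺ restricted to this set is {ExpiryDate, Weight}), so split on Weight --> ExpiryDate into {ExpiryDate, Weight} and {Aisle, PickerID, Vendor, Weight, ZoneID}.
{ExpiryDate, Weight} has no BCNF violation.
In {Aisle, PickerID, Vendor, Weight, ZoneID}, {PickerID} is not a superkey ({PickerID}⁺ restricted to this set is {Aisle, PickerID}), so split on PickerID --> Aisle into {Aisle, PickerID} and {PickerID, Vendor, Weight, ZoneID}.
{Aisle, PickerID} has no BCNF violation.
In {PickerID, Vendor, Weight, ZoneID}, {PickerID, ZoneID} is not a superkey ({PickerID, ZoneID}⁺ restricted to this set is {PickerID, Weight, ZoneID}), so split on PickerID, ZoneID --> Weight into {PickerID, Weight, ZoneID} and {PickerID, Vendor, ZoneID}.
{PickerID, Weight, ZoneID} has no BCNF violation.
{PickerID, Vendor, ZoneID} has no BCNF violation.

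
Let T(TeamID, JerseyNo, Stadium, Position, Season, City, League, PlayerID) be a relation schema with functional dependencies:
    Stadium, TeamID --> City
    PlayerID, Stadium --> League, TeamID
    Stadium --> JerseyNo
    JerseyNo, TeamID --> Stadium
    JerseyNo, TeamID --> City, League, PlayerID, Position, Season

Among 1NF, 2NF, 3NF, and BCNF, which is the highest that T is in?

3NF

Candidate keys: {JerseyNo, TeamID}, {PlayerID, Stadium}, {Stadium, TeamID}. Prime attributes: {JerseyNo, PlayerID, Stadium, TeamID}.
Stadium --> JerseyNo breaks BCNF: {Stadium}⁺ = {JerseyNo, Stadium}, so {Stadium} is not a superkey.
Since {JerseyNo} ⊆ prime attributes and every other non-superkey FD also has a prime right side, the schema is in 3NF.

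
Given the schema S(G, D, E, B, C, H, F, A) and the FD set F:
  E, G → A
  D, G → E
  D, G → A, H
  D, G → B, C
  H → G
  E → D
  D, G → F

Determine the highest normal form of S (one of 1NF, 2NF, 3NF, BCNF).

3NF

Candidate keys: {D, G}, {D, H}, {E, G}, {E, H}. Prime attributes: {D, E, G, H}.
H → G breaks BCNF: {H}⁺ = {G, H}, so {H} is not a superkey.
But every attribute on its right side ({G}) is prime, and the same holds for every other non-superkey FD, so 3NF still holds.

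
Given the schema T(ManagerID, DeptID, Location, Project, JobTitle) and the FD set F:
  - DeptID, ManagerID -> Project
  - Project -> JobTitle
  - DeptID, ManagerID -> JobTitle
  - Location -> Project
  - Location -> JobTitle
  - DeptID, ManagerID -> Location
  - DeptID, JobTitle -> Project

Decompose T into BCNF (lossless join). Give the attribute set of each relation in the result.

{DeptID, Location, ManagerID}; {JobTitle, Project}; {Location, Project}

Candidate key of the original relation: {DeptID, ManagerID}.
Within {DeptID, JobTitle, Location, ManagerID, Project}: {Project}⁺ ∩ {DeptID, JobTitle, Location, ManagerID, Project} = {JobTitle, Project}, not the whole set, so Project -> JobTitle violates BCNF; decompose into {JobTitle, Project} and {DeptID, Location, ManagerID, Project}.
{JobTitle, Project} is in BCNF.
Within {DeptID, Location, ManagerID, Project}: {Location}⁺ ∩ {DeptID, Location, ManagerID, Project} = {Location, Project}, not the whole set, so Location -> Project violates BCNF; decompose into {Location, Project} and {DeptID, Location, ManagerID}.
{Location, Project} is in BCNF.
{DeptID, Location, ManagerID} is in BCNF.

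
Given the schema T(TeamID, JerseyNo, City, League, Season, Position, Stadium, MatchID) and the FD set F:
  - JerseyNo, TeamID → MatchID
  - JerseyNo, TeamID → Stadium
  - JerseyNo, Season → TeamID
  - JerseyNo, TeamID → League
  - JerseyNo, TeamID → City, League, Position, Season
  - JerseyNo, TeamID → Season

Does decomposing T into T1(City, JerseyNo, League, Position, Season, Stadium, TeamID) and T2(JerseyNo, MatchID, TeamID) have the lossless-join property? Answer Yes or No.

Common attributes: {JerseyNo, TeamID}; their closure is {City, JerseyNo, League, MatchID, Position, Season, Stadium, TeamID}.
T1 is contained in that closure, so T1 ∩ T2 → T1 holds and the join is lossless.

Yes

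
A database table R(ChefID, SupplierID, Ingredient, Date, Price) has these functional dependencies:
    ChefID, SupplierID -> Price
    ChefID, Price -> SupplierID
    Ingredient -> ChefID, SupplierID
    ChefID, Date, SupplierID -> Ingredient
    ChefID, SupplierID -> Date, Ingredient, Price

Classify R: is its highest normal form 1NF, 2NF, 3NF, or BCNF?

Candidate keys: {ChefID, Price}, {ChefID, SupplierID}, {Ingredient}. Prime attributes: {ChefID, Ingredient, Price, SupplierID}.
The left-hand side of every FD is a superkey, so BCNF is satisfied.

BCNF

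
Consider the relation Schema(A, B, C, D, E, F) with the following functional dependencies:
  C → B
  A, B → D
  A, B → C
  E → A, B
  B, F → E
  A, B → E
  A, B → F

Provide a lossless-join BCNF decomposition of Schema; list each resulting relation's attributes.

{A, C, D, E, F}; {B, C}

Candidate keys of the original relation: {A, B}, {A, C}, {B, F}, {C, F}, {E}.
In {A, B, C, D, E, F}, {C} is not a superkey ({C}⁺ restricted to this set is {B, C}), so split on C → B into {B, C} and {A, C, D, E, F}.
{B, C} has no BCNF violation.
{A, C, D, E, F} has no BCNF violation.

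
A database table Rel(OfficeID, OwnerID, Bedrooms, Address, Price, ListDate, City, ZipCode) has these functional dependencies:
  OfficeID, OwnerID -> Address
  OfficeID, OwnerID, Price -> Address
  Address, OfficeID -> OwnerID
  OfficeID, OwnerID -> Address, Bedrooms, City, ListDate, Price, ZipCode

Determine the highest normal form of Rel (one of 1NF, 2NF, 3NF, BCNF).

Candidate keys: {Address, OfficeID}, {OfficeID, OwnerID}. Prime attributes: {Address, OfficeID, OwnerID}.
Each dependency's left side is a superkey — BCNF holds.

BCNF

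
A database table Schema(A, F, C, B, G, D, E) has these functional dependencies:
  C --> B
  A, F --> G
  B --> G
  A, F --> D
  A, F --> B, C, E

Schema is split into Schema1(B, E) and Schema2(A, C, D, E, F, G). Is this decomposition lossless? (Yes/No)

No

Schema1 ∩ Schema2 = {E}; its closure under F is {E}.
The closure covers neither Schema1 nor Schema2 entirely; the join is not lossless.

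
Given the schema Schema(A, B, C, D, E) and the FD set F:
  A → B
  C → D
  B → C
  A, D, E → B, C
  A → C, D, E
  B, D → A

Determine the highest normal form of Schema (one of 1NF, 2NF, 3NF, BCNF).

2NF

Candidate keys: {A}, {B}. Prime attributes: {A, B}.
C → D: {C}⁺ = {C, D}, which is not all of the attributes, so the left side is not a superkey — BCNF is violated.
C → D determines the non-prime attribute {D} from a non-superkey — 3NF is violated.
With only single-attribute keys there can be no partial dependency, so 2NF holds.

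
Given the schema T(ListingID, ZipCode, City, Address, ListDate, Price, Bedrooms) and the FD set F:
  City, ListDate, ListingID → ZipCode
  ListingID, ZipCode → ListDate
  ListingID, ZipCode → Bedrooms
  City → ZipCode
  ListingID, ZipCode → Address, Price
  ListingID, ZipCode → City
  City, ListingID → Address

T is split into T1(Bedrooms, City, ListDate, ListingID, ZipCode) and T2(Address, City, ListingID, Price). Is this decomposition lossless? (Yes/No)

Yes

Common attributes: {City, ListingID}; their closure is {Address, Bedrooms, City, ListDate, ListingID, Price, ZipCode}.
Since T1 ⊆ {Address, Bedrooms, City, ListDate, ListingID, Price, ZipCode}, the intersection is a superkey of T1; the decomposition is lossless.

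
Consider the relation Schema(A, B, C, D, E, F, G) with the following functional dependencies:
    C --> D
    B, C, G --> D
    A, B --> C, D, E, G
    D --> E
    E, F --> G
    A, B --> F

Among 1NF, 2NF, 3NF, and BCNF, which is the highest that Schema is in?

2NF

Candidate key: {A, B}. Prime attributes: {A, B}.
C --> D breaks BCNF: {C}⁺ = {C, D, E}, so {C} is not a superkey.
Because {D} is non-prime and the left side of C --> D is not a superkey, the relation is not in 3NF.
No non-prime attribute depends on a proper subset of any candidate key, so 2NF holds.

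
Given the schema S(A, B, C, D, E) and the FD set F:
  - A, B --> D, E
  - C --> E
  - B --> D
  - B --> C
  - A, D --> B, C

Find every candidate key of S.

{A, B}, {A, D}

No FD produces {A}, so it must be in every candidate key.
{A, B}⁺ = {A, B, C, D, E} — all of the relation — so {A, B} is a candidate key.
{A, D}⁺ = {A, B, C, D, E} — all of the relation — so {A, D} is a candidate key.
No proper subset of any of these is a key, and no other minimal superkey exists.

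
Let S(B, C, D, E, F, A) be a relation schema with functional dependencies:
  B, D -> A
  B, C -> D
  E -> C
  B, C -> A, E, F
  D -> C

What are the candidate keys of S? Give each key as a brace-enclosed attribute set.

No FD produces {B}, so it must be in every candidate key.
{B, C}⁺ = {A, B, C, D, E, F}, which is every attribute, so {B, C} is a candidate key.
{B, D}⁺ = {A, B, C, D, E, F}, which is every attribute, so {B, D} is a candidate key.
{B, E}⁺ = {A, B, C, D, E, F}, which is every attribute, so {B, E} is a candidate key.
Any other superkey properly contains one of these, so there are no further candidate keys.

{B, C}, {B, D}, {B, E}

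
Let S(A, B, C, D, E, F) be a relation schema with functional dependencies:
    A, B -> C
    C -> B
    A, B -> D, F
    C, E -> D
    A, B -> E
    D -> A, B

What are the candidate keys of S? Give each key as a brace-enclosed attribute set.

{A, B}, {A, C}, {C, E}, {D}

{D}⁺ = {A, B, C, D, E, F} — all of the relation — so {D} is a candidate key.
{A, B}⁺ = {A, B, C, D, E, F} — all of the relation — so {A, B} is a candidate key.
{A, C}⁺ = {A, B, C, D, E, F} — all of the relation — so {A, C} is a candidate key.
{C, E}⁺ = {A, B, C, D, E, F} — all of the relation — so {C, E} is a candidate key.
Any other superkey properly contains one of these, so there are no further candidate keys.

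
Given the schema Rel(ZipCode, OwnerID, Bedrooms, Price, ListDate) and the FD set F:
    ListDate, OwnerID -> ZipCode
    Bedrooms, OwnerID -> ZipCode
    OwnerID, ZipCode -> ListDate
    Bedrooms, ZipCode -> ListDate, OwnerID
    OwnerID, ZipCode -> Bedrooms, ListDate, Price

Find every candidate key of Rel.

{Bedrooms, OwnerID}, {Bedrooms, ZipCode}, {ListDate, OwnerID}, {OwnerID, ZipCode}

{Bedrooms, OwnerID}⁺ = {Bedrooms, ListDate, OwnerID, Price, ZipCode} — all of the relation — so {Bedrooms, OwnerID} is a candidate key.
{Bedrooms, ZipCode}⁺ = {Bedrooms, ListDate, OwnerID, Price, ZipCode} — all of the relation — so {Bedrooms, ZipCode} is a candidate key.
{ListDate, OwnerID}⁺ = {Bedrooms, ListDate, OwnerID, Price, ZipCode} — all of the relation — so {ListDate, OwnerID} is a candidate key.
{OwnerID, ZipCode}⁺ = {Bedrooms, ListDate, OwnerID, Price, ZipCode} — all of the relation — so {OwnerID, ZipCode} is a candidate key.
Any other superkey properly contains one of these, so there are no further candidate keys.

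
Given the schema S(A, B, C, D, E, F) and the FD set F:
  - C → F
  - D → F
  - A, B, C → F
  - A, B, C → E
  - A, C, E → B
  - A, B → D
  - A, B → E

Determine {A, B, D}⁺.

{A, B, D, E, F}

Start with {A, B, D}.
D → F applies; add {F} → now {A, B, D, F}.
A, B → E applies; add {E} → now {A, B, D, E, F}.
No further FD applies.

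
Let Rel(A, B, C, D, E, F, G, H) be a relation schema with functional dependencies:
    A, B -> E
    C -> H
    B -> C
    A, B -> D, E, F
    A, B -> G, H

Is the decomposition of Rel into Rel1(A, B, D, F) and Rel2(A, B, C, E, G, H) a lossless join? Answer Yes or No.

Yes

Common attributes: {A, B}; their closure is {A, B, C, D, E, F, G, H}.
This includes all of Rel1, so the common attributes are a superkey of Rel1 — the join is lossless.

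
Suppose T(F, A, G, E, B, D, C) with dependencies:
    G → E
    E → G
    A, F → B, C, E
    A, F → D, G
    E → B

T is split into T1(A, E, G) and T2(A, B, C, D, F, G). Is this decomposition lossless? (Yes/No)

Yes

Common attributes: {A, G}; their closure is {A, B, E, G}.
T1 is contained in that closure, so T1 ∩ T2 → T1 holds and the join is lossless.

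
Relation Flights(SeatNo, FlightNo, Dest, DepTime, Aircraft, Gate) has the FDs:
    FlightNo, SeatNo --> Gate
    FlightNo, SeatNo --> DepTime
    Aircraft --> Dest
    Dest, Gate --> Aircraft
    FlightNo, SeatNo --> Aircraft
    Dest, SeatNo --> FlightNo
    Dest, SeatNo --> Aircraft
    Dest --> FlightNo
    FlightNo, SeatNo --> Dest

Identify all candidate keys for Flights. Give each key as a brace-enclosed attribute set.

{Aircraft, SeatNo}, {Dest, SeatNo}, {FlightNo, SeatNo}

{SeatNo} never appears on the right of any FD, so every key must include it.
{Aircraft, SeatNo}⁺ = {Aircraft, DepTime, Dest, FlightNo, Gate, SeatNo}, which is every attribute, so {Aircraft, SeatNo} is a candidate key.
{Dest, SeatNo}⁺ = {Aircraft, DepTime, Dest, FlightNo, Gate, SeatNo}, which is every attribute, so {Dest, SeatNo} is a candidate key.
{FlightNo, SeatNo}⁺ = {Aircraft, DepTime, Dest, FlightNo, Gate, SeatNo}, which is every attribute, so {FlightNo, SeatNo} is a candidate key.
No proper subset of any of these is a key, and no other minimal superkey exists.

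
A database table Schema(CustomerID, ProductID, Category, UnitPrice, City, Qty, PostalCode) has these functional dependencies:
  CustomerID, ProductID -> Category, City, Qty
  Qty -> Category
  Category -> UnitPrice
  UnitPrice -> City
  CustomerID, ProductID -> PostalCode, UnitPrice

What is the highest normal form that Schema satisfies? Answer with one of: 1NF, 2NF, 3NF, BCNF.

2NF

Candidate key: {CustomerID, ProductID}. Prime attributes: {CustomerID, ProductID}.
Qty -> Category: {Qty}⁺ = {Category, City, Qty, UnitPrice}, which is not all of the attributes, so the left side is not a superkey — BCNF is violated.
Qty -> Category has non-prime {Category} on the right and a non-superkey on the left, so 3NF fails.
No proper subset of a key has a non-prime attribute in its closure, so there is no partial dependency; 2NF holds.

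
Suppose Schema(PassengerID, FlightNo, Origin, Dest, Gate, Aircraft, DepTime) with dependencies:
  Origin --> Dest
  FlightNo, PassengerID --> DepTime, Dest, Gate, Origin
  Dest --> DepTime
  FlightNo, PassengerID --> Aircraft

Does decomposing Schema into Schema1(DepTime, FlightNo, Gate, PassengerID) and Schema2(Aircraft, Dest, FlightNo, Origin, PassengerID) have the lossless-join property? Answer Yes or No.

Common attributes: {FlightNo, PassengerID}; their closure is {Aircraft, DepTime, Dest, FlightNo, Gate, Origin, PassengerID}.
This includes all of Schema1, so the common attributes are a superkey of Schema1 — the join is lossless.

Yes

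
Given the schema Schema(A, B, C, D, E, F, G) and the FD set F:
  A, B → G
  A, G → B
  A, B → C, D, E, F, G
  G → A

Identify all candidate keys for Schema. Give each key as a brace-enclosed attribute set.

{G}⁺ = {A, B, C, D, E, F, G}, which is every attribute, so {G} is a candidate key.
{A, B}⁺ = {A, B, C, D, E, F, G}, which is every attribute, so {A, B} is a candidate key.
These are minimal and exhaustive — every other superkey contains one of them.

{A, B}, {G}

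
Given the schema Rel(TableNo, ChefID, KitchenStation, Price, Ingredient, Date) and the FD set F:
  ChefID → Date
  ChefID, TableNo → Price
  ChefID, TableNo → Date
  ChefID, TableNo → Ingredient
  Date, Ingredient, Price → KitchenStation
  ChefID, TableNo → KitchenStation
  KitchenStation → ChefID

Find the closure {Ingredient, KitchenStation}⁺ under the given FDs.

{ChefID, Date, Ingredient, KitchenStation}

Start with {Ingredient, KitchenStation}.
KitchenStation → ChefID applies; add {ChefID} → now {ChefID, Ingredient, KitchenStation}.
ChefID → Date applies; add {Date} → now {ChefID, Date, Ingredient, KitchenStation}.
No further FD applies.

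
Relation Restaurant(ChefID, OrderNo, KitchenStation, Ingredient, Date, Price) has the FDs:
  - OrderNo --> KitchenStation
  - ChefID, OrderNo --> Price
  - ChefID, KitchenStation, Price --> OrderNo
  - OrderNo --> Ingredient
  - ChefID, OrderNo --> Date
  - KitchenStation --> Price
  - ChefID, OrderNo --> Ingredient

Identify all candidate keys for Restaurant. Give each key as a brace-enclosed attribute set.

{ChefID} never appears on the right of any FD, so every key must include it.
{ChefID, KitchenStation} is a candidate key since {ChefID, KitchenStation}⁺ = {ChefID, Date, Ingredient, KitchenStation, OrderNo, Price} covers every attribute.
{ChefID, OrderNo} is a candidate key since {ChefID, OrderNo}⁺ = {ChefID, Date, Ingredient, KitchenStation, OrderNo, Price} covers every attribute.
These are minimal and exhaustive — every other superkey contains one of them.

{ChefID, KitchenStation}, {ChefID, OrderNo}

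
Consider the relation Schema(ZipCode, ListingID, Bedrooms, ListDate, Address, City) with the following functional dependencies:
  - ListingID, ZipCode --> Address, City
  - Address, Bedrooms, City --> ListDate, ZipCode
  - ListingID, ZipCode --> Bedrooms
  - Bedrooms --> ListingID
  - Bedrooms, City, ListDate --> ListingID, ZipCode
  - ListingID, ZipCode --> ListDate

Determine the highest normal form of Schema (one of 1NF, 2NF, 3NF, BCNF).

Candidate keys: {Address, Bedrooms, City}, {Bedrooms, City, ListDate}, {Bedrooms, ZipCode}, {ListingID, ZipCode}. Prime attributes: {Address, Bedrooms, City, ListDate, ListingID, ZipCode}.
Bedrooms --> ListingID: {Bedrooms}⁺ = {Bedrooms, ListingID}, which is not all of the attributes, so the left side is not a superkey — BCNF is violated.
But every attribute on its right side ({ListingID}) is prime, and the same holds for every other non-superkey FD, so 3NF still holds.

3NF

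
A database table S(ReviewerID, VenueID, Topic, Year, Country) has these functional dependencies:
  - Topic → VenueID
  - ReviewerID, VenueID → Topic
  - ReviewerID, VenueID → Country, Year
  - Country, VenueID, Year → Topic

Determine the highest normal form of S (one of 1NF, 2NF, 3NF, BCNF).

Candidate keys: {ReviewerID, Topic}, {ReviewerID, VenueID}. Prime attributes: {ReviewerID, Topic, VenueID}.
Topic → VenueID breaks BCNF: {Topic}⁺ = {Topic, VenueID}, so {Topic} is not a superkey.
Its right-hand attributes {VenueID} are all prime, as are those of every other non-superkey FD — the relation is in 3NF.

3NF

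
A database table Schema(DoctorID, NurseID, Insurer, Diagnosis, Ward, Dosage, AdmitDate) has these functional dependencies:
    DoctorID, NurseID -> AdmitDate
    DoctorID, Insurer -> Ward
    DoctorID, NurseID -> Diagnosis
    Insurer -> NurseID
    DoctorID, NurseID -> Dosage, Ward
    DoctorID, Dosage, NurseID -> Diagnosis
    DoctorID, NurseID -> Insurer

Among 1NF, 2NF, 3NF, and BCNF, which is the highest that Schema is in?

3NF

Candidate keys: {DoctorID, Insurer}, {DoctorID, NurseID}. Prime attributes: {DoctorID, Insurer, NurseID}.
Insurer -> NurseID: {Insurer}⁺ = {Insurer, NurseID}, which is not all of the attributes, so the left side is not a superkey — BCNF is violated.
But every attribute on its right side ({NurseID}) is prime, and the same holds for every other non-superkey FD, so 3NF still holds.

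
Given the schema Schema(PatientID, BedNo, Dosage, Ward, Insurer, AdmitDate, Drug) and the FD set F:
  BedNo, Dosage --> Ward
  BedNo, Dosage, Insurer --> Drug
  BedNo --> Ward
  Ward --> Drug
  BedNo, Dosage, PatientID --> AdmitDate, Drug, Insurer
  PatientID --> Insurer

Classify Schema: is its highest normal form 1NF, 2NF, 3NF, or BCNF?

Candidate key: {BedNo, Dosage, PatientID}. Prime attributes: {BedNo, Dosage, PatientID}.
BedNo, Dosage --> Ward: {BedNo, Dosage}⁺ = {BedNo, Dosage, Drug, Ward}, which is not all of the attributes, so the left side is not a superkey — BCNF is violated.
BedNo, Dosage --> Ward has non-prime {Ward} on the right and a non-superkey on the left, so 3NF fails.
{BedNo} is a proper subset of the key {BedNo, Dosage, PatientID}, and {BedNo}⁺ contains the non-prime attributes {Drug, Ward} — a partial dependency, so 2NF is violated.

1NF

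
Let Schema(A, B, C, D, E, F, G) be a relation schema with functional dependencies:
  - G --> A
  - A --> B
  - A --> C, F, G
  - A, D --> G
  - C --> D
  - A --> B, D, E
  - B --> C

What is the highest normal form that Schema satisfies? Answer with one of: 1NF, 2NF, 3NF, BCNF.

2NF

Candidate keys: {A}, {G}. Prime attributes: {A, G}.
C --> D: {C}⁺ = {C, D}, which is not all of the attributes, so the left side is not a superkey — BCNF is violated.
C --> D determines the non-prime attribute {D} from a non-superkey — 3NF is violated.
All keys have size 1, which rules out partial dependencies — 2NF is satisfied.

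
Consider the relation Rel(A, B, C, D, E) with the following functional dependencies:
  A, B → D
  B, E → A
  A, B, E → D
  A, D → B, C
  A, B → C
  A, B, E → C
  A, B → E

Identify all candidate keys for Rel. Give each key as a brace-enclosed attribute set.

{A, B}⁺ = {A, B, C, D, E}, which is every attribute, so {A, B} is a candidate key.
{A, D}⁺ = {A, B, C, D, E}, which is every attribute, so {A, D} is a candidate key.
{B, E}⁺ = {A, B, C, D, E}, which is every attribute, so {B, E} is a candidate key.
Any other superkey properly contains one of these, so there are no further candidate keys.

{A, B}, {A, D}, {B, E}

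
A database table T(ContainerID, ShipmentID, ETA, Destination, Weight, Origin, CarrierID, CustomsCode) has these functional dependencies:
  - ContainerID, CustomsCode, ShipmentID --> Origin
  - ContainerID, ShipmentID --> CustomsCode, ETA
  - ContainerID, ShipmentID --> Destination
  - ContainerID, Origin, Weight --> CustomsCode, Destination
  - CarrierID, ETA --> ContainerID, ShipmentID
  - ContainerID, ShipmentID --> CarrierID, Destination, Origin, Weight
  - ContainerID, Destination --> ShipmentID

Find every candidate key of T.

{CarrierID, ETA}, {ContainerID, Destination}, {ContainerID, Origin, Weight}, {ContainerID, ShipmentID}

{CarrierID, ETA}⁺ = {CarrierID, ContainerID, CustomsCode, Destination, ETA, Origin, ShipmentID, Weight}, which is every attribute, so {CarrierID, ETA} is a candidate key.
{ContainerID, Destination}⁺ = {CarrierID, ContainerID, CustomsCode, Destination, ETA, Origin, ShipmentID, Weight}, which is every attribute, so {ContainerID, Destination} is a candidate key.
{ContainerID, ShipmentID}⁺ = {CarrierID, ContainerID, CustomsCode, Destination, ETA, Origin, ShipmentID, Weight}, which is every attribute, so {ContainerID, ShipmentID} is a candidate key.
{ContainerID, Origin, Weight}⁺ = {CarrierID, ContainerID, CustomsCode, Destination, ETA, Origin, ShipmentID, Weight}, which is every attribute, so {ContainerID, Origin, Weight} is a candidate key.
Any other superkey properly contains one of these, so there are no further candidate keys.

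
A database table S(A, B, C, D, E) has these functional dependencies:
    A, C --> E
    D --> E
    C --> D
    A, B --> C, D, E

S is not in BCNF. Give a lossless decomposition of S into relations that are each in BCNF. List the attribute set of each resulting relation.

{A, B, C}; {C, D}; {D, E}

Candidate key of the original relation: {A, B}.
Within {A, B, C, D, E}: {A, C}⁺ ∩ {A, B, C, D, E} = {A, C, D, E}, not the whole set, so A, C --> D, E violates BCNF; decompose into {A, C, D, E} and {A, B, C}.
Within {A, C, D, E}: {D}⁺ ∩ {A, C, D, E} = {D, E}, not the whole set, so D --> E violates BCNF; decompose into {D, E} and {A, C, D}.
{D, E} has no BCNF violation.
Within {A, C, D}: {C}⁺ ∩ {A, C, D} = {C, D}, not the whole set, so C --> D violates BCNF; decompose into {C, D} and {A, C}.
{C, D} has no BCNF violation.
{A, C} has no BCNF violation.
{A, B, C} has no BCNF violation.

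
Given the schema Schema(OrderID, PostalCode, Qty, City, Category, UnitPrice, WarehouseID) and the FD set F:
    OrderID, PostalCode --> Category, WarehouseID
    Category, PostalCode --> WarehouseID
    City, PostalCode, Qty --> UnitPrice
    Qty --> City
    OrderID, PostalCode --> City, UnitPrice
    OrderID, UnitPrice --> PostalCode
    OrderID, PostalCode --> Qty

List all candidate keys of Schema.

{OrderID} never appears on the right of any FD, so every key must include it.
{OrderID, PostalCode}⁺ = {Category, City, OrderID, PostalCode, Qty, UnitPrice, WarehouseID} — all of the relation — so {OrderID, PostalCode} is a candidate key.
{OrderID, UnitPrice}⁺ = {Category, City, OrderID, PostalCode, Qty, UnitPrice, WarehouseID} — all of the relation — so {OrderID, UnitPrice} is a candidate key.
Any other superkey properly contains one of these, so there are no further candidate keys.

{OrderID, PostalCode}, {OrderID, UnitPrice}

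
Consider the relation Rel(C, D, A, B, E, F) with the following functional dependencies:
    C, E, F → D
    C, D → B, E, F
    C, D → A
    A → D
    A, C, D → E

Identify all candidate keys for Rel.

{C} never appears on the right of any FD, so every key must include it.
{A, C}⁺ = {A, B, C, D, E, F}, which is every attribute, so {A, C} is a candidate key.
{C, D}⁺ = {A, B, C, D, E, F}, which is every attribute, so {C, D} is a candidate key.
{C, E, F}⁺ = {A, B, C, D, E, F}, which is every attribute, so {C, E, F} is a candidate key.
No proper subset of any of these is a key, and no other minimal superkey exists.

{A, C}, {C, D}, {C, E, F}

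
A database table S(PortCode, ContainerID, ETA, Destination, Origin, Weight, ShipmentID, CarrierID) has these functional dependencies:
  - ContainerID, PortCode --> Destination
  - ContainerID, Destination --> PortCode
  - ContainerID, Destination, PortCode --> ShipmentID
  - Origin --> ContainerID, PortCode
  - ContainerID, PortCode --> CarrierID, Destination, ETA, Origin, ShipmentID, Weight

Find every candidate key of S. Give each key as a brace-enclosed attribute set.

{Origin}⁺ = {CarrierID, ContainerID, Destination, ETA, Origin, PortCode, ShipmentID, Weight}, which is every attribute, so {Origin} is a candidate key.
{ContainerID, Destination}⁺ = {CarrierID, ContainerID, Destination, ETA, Origin, PortCode, ShipmentID, Weight}, which is every attribute, so {ContainerID, Destination} is a candidate key.
{ContainerID, PortCode}⁺ = {CarrierID, ContainerID, Destination, ETA, Origin, PortCode, ShipmentID, Weight}, which is every attribute, so {ContainerID, PortCode} is a candidate key.
These are minimal and exhaustive — every other superkey contains one of them.

{ContainerID, Destination}, {ContainerID, PortCode}, {Origin}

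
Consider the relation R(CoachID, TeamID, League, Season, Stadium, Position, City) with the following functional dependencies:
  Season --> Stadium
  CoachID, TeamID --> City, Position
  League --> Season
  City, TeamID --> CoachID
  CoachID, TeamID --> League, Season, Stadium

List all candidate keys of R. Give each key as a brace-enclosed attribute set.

No FD produces {TeamID}, so it must be in every candidate key.
Closure of {City, TeamID} is {City, CoachID, League, Position, Season, Stadium, TeamID}, the whole schema; {City, TeamID} is a candidate key.
Closure of {CoachID, TeamID} is {City, CoachID, League, Position, Season, Stadium, TeamID}, the whole schema; {CoachID, TeamID} is a candidate key.
No proper subset of any of these is a key, and no other minimal superkey exists.

{City, TeamID}, {CoachID, TeamID}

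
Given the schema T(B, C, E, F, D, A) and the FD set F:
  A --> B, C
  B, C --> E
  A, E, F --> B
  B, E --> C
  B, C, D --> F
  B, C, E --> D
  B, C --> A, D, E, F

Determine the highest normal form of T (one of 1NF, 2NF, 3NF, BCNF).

Candidate keys: {A}, {B, C}, {B, E}. Prime attributes: {A, B, C, E}.
The left-hand side of every FD is a superkey, so BCNF is satisfied.

BCNF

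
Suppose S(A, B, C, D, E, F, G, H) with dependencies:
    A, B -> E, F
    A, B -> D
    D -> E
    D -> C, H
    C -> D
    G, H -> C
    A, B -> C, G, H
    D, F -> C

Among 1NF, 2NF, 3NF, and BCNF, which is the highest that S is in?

Candidate key: {A, B}. Prime attributes: {A, B}.
D -> E breaks BCNF: {D}⁺ = {C, D, E, H}, so {D} is not a superkey.
D -> E determines the non-prime attribute {E} from a non-superkey — 3NF is violated.
Checking every proper subset of each key, none determines a non-prime attribute — 2NF is satisfied.

2NF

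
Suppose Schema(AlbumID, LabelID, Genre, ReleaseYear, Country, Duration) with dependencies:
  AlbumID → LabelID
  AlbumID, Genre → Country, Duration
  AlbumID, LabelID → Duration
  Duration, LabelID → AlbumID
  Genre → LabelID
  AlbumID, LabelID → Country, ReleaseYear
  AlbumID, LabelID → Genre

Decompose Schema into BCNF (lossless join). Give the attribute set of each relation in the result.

Candidate keys of the original relation: {AlbumID}, {Duration, Genre}, {Duration, LabelID}.
Within {AlbumID, Country, Duration, Genre, LabelID, ReleaseYear}: {Genre}⁺ ∩ {AlbumID, Country, Duration, Genre, LabelID, ReleaseYear} = {Genre, LabelID}, not the whole set, so Genre → LabelID violates BCNF; decompose into {Genre, LabelID} and {AlbumID, Country, Duration, Genre, ReleaseYear}.
{Genre, LabelID}: every determinant is a superkey — BCNF.
{AlbumID, Country, Duration, Genre, ReleaseYear}: every determinant is a superkey — BCNF.

{AlbumID, Country, Duration, Genre, ReleaseYear}; {Genre, LabelID}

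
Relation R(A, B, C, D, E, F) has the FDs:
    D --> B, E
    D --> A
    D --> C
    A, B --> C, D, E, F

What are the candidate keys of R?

{D}⁺ = {A, B, C, D, E, F} — all of the relation — so {D} is a candidate key.
{A, B}⁺ = {A, B, C, D, E, F} — all of the relation — so {A, B} is a candidate key.
No proper subset of any of these is a key, and no other minimal superkey exists.

{A, B}, {D}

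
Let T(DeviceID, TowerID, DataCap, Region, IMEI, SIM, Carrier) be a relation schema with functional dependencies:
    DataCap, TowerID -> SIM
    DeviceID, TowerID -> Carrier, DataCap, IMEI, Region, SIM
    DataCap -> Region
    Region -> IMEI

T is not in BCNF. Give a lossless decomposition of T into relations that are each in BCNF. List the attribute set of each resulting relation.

{Carrier, DataCap, DeviceID, TowerID}; {DataCap, Region}; {DataCap, SIM, TowerID}; {IMEI, Region}

Candidate key of the original relation: {DeviceID, TowerID}.
In {Carrier, DataCap, DeviceID, IMEI, Region, SIM, TowerID}, {DataCap, TowerID} is not a superkey ({DataCap, TowerID}⁺ restricted to this set is {DataCap, IMEI, Region, SIM, TowerID}), so split on DataCap, TowerID -> IMEI, Region, SIM into {DataCap, IMEI, Region, SIM, TowerID} and {Carrier, DataCap, DeviceID, TowerID}.
In {DataCap, IMEI, Region, SIM, TowerID}, {DataCap} is not a superkey ({DataCap}⁺ restricted to this set is {DataCap, IMEI, Region}), so split on DataCap -> IMEI, Region into {DataCap, IMEI, Region} and {DataCap, SIM, TowerID}.
In {DataCap, IMEI, Region}, {Region} is not a superkey ({Region}⁺ restricted to this set is {IMEI, Region}), so split on Region -> IMEI into {IMEI, Region} and {DataCap, Region}.
{IMEI, Region} is in BCNF.
{DataCap, Region} is in BCNF.
{DataCap, SIM, TowerID} is in BCNF.
{Carrier, DataCap, DeviceID, TowerID} is in BCNF.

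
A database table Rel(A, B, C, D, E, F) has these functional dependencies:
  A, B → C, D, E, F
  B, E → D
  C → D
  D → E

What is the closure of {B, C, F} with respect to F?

Start with {B, C, F}.
C → D applies; add {D} → now {B, C, D, F}.
D → E applies; add {E} → now {B, C, D, E, F}.
No further FD applies.

{B, C, D, E, F}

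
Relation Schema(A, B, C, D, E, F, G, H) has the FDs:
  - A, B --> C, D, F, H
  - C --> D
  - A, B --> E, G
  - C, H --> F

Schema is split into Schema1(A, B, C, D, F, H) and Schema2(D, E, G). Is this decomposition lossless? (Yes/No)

Schema1 ∩ Schema2 = {D}; its closure under F is {D}.
Schema1 ⊄ {D} and Schema2 ⊄ {D}, so the split is lossy.

No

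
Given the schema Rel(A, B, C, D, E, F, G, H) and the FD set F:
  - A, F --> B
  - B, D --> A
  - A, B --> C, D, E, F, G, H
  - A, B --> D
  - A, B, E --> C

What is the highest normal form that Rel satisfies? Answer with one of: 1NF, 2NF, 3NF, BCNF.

Candidate keys: {A, B}, {A, F}, {B, D}. Prime attributes: {A, B, D, F}.
The left-hand side of every FD is a superkey, so BCNF is satisfied.

BCNF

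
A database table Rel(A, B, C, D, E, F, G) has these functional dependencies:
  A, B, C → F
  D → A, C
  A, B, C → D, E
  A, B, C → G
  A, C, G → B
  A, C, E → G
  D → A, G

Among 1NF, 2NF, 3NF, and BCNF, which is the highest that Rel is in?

BCNF

Candidate keys: {A, B, C}, {A, C, E}, {A, C, G}, {D}. Prime attributes: {A, B, C, D, E, G}.
Every FD has a superkey on the left, so the relation is in BCNF.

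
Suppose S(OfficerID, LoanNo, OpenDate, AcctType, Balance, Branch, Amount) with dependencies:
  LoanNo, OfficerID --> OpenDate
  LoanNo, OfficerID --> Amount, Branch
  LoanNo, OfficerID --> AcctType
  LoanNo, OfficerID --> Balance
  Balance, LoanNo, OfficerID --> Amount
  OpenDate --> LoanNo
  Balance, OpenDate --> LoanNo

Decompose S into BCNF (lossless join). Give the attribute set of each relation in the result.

Candidate keys of the original relation: {LoanNo, OfficerID}, {OfficerID, OpenDate}.
{AcctType, Amount, Balance, Branch, LoanNo, OfficerID, OpenDate}: {OpenDate} determines {LoanNo, OpenDate} here but is not a superkey — split on OpenDate --> LoanNo, giving {LoanNo, OpenDate} and {AcctType, Amount, Balance, Branch, OfficerID, OpenDate}.
{LoanNo, OpenDate} is in BCNF.
{AcctType, Amount, Balance, Branch, OfficerID, OpenDate} is in BCNF.

{AcctType, Amount, Balance, Branch, OfficerID, OpenDate}; {LoanNo, OpenDate}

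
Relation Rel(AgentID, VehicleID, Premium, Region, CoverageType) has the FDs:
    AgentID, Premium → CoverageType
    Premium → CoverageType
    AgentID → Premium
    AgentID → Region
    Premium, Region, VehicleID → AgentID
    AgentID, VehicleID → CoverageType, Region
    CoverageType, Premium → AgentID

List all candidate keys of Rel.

{AgentID, VehicleID}, {Premium, VehicleID}

{VehicleID} never appears on the right of any FD, so every key must include it.
Closure of {AgentID, VehicleID} is {AgentID, CoverageType, Premium, Region, VehicleID}, the whole schema; {AgentID, VehicleID} is a candidate key.
Closure of {Premium, VehicleID} is {AgentID, CoverageType, Premium, Region, VehicleID}, the whole schema; {Premium, VehicleID} is a candidate key.
No proper subset of any of these is a key, and no other minimal superkey exists.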